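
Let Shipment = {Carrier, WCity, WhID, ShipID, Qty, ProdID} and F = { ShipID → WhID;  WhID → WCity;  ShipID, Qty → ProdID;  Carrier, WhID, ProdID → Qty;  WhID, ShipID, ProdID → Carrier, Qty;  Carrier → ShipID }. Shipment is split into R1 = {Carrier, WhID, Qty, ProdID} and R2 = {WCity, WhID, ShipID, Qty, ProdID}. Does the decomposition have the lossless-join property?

No

Common attributes: R1 ∩ R2 = {WhID, Qty, ProdID}.
Closure of {WhID, Qty, ProdID}: WhID → WCity applies, adding WCity. So (WhID, Qty, ProdID)⁺ = {WCity, WhID, Qty, ProdID}.
The closure contains neither all of R1 = {Carrier, WhID, Qty, ProdID} nor all of R2 = {WCity, WhID, ShipID, Qty, ProdID}, so the common attributes are not a superkey of either fragment. The join is lossy.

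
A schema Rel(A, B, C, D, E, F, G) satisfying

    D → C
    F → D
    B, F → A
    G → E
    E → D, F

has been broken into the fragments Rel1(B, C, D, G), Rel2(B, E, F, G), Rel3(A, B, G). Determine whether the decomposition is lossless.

Yes

Chase test. Columns are A, B, C, D, E, F, G; row i has aⱼ where attribute j ∈ Reli, else bᵢⱼ.
Initial tableau (one row per fragment):
  row 1: b11 a2 a3 a4 b15 b16 a7
  row 2: b21 a2 b23 b24 a5 a6 a7
  row 3: a1 a2 b33 b34 b35 b36 a7
Rows 1 and 2 agree on G; apply G→E and equate their E entries.
Rows 1 and 3 agree on G; apply G→E and equate their E entries.
Rows 1 and 2 agree on E; apply E→D, F and equate their D, F entries.
Rows 1 and 3 agree on E; apply E→D, F and equate their D, F entries.
Rows 1 and 2 agree on D; apply D→C and equate their C entries.
Rows 1 and 3 agree on D; apply D→C and equate their C entries.
Rows 1 and 2 agree on B, F; apply B, F→A and equate their A entries.
Rows 1 and 3 agree on B, F; apply B, F→A and equate their A entries.
Row 1 is now all distinguished symbols — the join is lossless.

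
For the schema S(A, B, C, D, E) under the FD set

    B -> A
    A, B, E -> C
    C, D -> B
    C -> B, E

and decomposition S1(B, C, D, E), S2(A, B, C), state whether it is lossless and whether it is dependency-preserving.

lossless and dependency-preserving

Lossless test: (B, C)⁺ = {A, B, C, E}, which contains all of one fragment — lossless.
Dependency preservation: A, B, E → C is not contained in any single fragment, but the restricted closure of its left-hand side across the fragments still reaches the right-hand side; the remaining FDs each lie inside some fragment. All dependencies are preserved.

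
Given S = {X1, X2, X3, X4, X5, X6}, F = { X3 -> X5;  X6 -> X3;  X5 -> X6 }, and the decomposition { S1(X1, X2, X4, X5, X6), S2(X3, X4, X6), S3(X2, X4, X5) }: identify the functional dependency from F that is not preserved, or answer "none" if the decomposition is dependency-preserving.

none

X3 → X5: restricted closure across fragments reaches X5.
X6 → X3 lies within S2.
X5 → X6 lies within S1.
Every dependency is enforceable on the fragments, so the decomposition is dependency-preserving.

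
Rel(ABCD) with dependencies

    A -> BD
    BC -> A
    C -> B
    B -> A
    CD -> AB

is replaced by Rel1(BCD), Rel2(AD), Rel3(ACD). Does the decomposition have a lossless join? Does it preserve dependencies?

lossless but not dependency-preserving

Lossless test (chase): Rows 2 and 3 agree on A; apply A→BD and equate their BD entries. Rows 1 and 3 agree on C; apply C→B and equate their B entries. Rows 1 and 2 agree on B; apply B→A and equate their A entries. Row 1 is now all distinguished symbols — the join is lossless.
Dependency preservation: the restricted closure of {A} across the fragments never reaches {BD}, so A → BD cannot be enforced without a join — not preserved.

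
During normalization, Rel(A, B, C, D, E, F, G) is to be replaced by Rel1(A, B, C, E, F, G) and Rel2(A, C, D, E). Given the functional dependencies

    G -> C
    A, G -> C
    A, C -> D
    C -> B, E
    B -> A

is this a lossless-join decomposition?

Yes

Common attributes: Rel1 ∩ Rel2 = {A, C, E}.
Closure of {A, C, E}: A, C → D applies, adding D; C → B, E applies, adding B. So (A, C, E)⁺ = {A, B, C, D, E}.
This closure contains every attribute of Rel2, so Rel1 ∩ Rel2 → Rel2. The join is lossless.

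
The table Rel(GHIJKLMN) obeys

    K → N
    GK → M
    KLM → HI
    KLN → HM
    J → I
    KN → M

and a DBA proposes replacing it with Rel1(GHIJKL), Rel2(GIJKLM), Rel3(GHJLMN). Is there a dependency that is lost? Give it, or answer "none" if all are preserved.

Check K → N: no single fragment contains all of {KN}, and the restricted closure of {K} across the fragments never reaches {N}.
GK → M is preserved.
KLM → HI is preserved.
KLN → HM is preserved.
J → I is preserved.
KN → M is preserved.

K → N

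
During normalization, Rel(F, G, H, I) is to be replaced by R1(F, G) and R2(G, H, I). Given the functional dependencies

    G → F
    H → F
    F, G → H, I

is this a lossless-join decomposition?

Yes

Common attributes: R1 ∩ R2 = {G}.
Closure of {G}: G → F applies, adding F; F, G → H, I applies, adding H, I. So (G)⁺ = {F, G, H, I}.
This closure contains every attribute of R1, so R1 ∩ R2 → R1. The join is lossless.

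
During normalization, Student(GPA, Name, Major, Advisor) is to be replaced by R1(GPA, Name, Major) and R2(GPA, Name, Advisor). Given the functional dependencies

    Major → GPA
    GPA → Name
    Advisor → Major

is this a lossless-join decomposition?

Common attributes: R1 ∩ R2 = {GPA, Name}.
No dependency enlarges {GPA, Name}, so (GPA, Name)⁺ = {GPA, Name}.
The closure contains neither all of R1 = {GPA, Name, Major} nor all of R2 = {GPA, Name, Advisor}, so the common attributes are not a superkey of either fragment. The join is lossy.

No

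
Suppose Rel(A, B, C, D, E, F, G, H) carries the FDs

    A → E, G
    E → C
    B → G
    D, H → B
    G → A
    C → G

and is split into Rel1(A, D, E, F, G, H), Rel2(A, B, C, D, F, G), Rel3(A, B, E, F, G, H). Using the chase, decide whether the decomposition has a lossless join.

Chase test. Columns are A, B, C, D, E, F, G, H; row i has aⱼ where attribute j ∈ Reli, else bᵢⱼ.
Initial tableau (one row per fragment):
  row 1: a1 b12 b13 a4 a5 a6 a7 a8
  row 2: a1 a2 a3 a4 b25 a6 a7 b28
  row 3: a1 a2 b33 b34 a5 a6 a7 a8
Rows 1 and 2 agree on A; apply A→E, G and equate their E, G entries.
Rows 1 and 2 agree on E; apply E→C and equate their C entries.
Rows 1 and 3 agree on E; apply E→C and equate their C entries.
No row becomes fully distinguished — the join is lossy.

No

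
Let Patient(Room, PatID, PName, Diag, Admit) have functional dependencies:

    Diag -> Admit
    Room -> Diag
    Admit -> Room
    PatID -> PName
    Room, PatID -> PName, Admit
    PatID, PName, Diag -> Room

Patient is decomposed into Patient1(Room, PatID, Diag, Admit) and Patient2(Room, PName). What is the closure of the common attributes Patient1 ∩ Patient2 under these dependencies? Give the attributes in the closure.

Patient1 ∩ Patient2 = {Room}.
Room → Diag applies, adding Diag
Diag → Admit applies, adding Admit
Closure: {Room, Diag, Admit}.

Room, Diag, Admit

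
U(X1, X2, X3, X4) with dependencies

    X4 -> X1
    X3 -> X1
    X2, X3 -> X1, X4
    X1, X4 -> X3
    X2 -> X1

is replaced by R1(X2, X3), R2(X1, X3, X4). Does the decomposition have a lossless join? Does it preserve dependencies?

Lossless test: (X3)⁺ = {X1, X3}, which is a superkey of neither fragment — lossy.
Dependency preservation: the restricted closure of {X2, X3} across the fragments never reaches {X1, X4}, so X2, X3 → X1, X4 cannot be enforced without a join — not preserved.

lossy and not dependency-preserving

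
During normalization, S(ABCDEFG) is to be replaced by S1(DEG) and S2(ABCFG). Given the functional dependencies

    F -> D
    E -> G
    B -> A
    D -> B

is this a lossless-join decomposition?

No

Common attributes: S1 ∩ S2 = {G}.
No dependency enlarges {G}, so (G)⁺ = {G}.
The closure contains neither all of S1 = {DEG} nor all of S2 = {ABCFG}, so the common attributes are not a superkey of either fragment. The join is lossy.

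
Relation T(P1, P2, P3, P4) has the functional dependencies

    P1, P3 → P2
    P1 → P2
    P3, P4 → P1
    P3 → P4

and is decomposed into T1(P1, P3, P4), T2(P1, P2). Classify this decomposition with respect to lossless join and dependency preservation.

lossless and dependency-preserving

Lossless test: (P1)⁺ = {P1, P2}, which contains all of one fragment — lossless.
Dependency preservation: P1, P3 → P2 is not contained in any single fragment, but the restricted closure of its left-hand side across the fragments still reaches the right-hand side; the remaining FDs each lie inside some fragment. All dependencies are preserved.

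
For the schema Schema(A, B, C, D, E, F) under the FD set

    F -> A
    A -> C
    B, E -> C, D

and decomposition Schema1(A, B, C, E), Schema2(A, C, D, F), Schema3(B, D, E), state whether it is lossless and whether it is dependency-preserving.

lossy but dependency-preserving

Lossless test (chase): Rows 1 and 3 agree on B, E; apply B, E→C, D and equate their C, D entries. No row becomes fully distinguished — the join is lossy.
Dependency preservation: B, E → C, D is not contained in any single fragment, but the restricted closure of its left-hand side across the fragments still reaches the right-hand side; the remaining FDs each lie inside some fragment. All dependencies are preserved.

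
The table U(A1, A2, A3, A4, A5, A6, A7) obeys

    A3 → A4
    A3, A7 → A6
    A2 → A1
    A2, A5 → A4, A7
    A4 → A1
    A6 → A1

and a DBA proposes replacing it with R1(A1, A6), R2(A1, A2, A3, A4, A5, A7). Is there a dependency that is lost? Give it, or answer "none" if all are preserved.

Check A3, A7 → A6: no single fragment contains all of {A3, A6, A7}, and the restricted closure of {A3, A7} across the fragments never reaches {A6}.
A3 → A4 is preserved.
A2 → A1 is preserved.
A2, A5 → A4, A7 is preserved.
A4 → A1 is preserved.
A6 → A1 is preserved.

A3, A7 → A6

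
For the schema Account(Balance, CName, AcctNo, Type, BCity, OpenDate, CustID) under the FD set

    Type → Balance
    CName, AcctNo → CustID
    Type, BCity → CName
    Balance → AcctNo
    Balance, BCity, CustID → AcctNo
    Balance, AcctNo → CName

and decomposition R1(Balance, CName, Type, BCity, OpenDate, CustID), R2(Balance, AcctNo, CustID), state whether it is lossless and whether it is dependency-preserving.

lossless but not dependency-preserving

Lossless test: (Balance, CustID)⁺ = {Balance, CName, AcctNo, CustID}, which contains all of one fragment — lossless.
Dependency preservation: the restricted closure of {CName, AcctNo} across the fragments never reaches {CustID}, so CName, AcctNo → CustID cannot be enforced without a join — not preserved.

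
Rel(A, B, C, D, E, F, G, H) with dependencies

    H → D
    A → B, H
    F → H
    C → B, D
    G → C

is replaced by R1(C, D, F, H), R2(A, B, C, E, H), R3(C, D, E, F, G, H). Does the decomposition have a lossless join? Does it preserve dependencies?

Lossless test (chase): Rows 1 and 2 agree on H; apply H→D and equate their D entries. Rows 1 and 2 agree on C; apply C→B, D and equate their B, D entries. Rows 1 and 3 agree on C; apply C→B, D and equate their B, D entries. No row becomes fully distinguished — the join is lossy.
Dependency preservation: C → B, D is not contained in any single fragment, but the restricted closure of its left-hand side across the fragments still reaches the right-hand side; the remaining FDs each lie inside some fragment. All dependencies are preserved.

lossy but dependency-preserving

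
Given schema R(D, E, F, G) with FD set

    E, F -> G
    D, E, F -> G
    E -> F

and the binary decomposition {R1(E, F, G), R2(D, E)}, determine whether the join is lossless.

Yes

Common attributes: R1 ∩ R2 = {E}.
Closure of {E}: E → F applies, adding F; E, F → G applies, adding G. So (E)⁺ = {E, F, G}.
This closure contains every attribute of R1, so R1 ∩ R2 → R1. The join is lossless.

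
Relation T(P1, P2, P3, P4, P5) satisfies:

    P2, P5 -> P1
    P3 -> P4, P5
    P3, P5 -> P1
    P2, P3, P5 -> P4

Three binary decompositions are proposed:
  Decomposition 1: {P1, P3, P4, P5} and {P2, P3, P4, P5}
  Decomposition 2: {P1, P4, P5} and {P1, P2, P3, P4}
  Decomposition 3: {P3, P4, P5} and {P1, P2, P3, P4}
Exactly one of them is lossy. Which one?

Decomposition 1: common = {P3, P4, P5}, closure = {P1, P3, P4, P5} → lossless.
Decomposition 2: common = {P1, P4}, closure = {P1, P4} → lossy.
Decomposition 3: common = {P3, P4}, closure = {P1, P3, P4, P5} → lossless.

Decomposition 2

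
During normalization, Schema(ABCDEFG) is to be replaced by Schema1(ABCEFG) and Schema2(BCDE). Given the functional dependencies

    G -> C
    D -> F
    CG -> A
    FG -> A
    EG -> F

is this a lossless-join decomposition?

No

Common attributes: Schema1 ∩ Schema2 = {BCE}.
No dependency enlarges {BCE}, so (BCE)⁺ = {BCE}.
The closure contains neither all of Schema1 = {ABCEFG} nor all of Schema2 = {BCDE}, so the common attributes are not a superkey of either fragment. The join is lossy.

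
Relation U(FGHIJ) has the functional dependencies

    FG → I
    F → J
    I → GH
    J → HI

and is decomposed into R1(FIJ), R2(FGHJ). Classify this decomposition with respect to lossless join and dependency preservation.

Lossless test: (FJ)⁺ = {FGHIJ}, which contains all of one fragment — lossless.
Dependency preservation: the restricted closure of {I} across the fragments never reaches {GH}, so I → GH cannot be enforced without a join — not preserved.

lossless but not dependency-preserving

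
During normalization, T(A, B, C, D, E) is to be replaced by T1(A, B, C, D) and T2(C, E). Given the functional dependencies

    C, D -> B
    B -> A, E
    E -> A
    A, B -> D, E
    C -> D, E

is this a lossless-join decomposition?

Common attributes: T1 ∩ T2 = {C}.
Closure of {C}: C → D, E applies, adding D, E; C, D → B applies, adding B; B → A, E applies, adding A. So (C)⁺ = {A, B, C, D, E}.
This closure contains every attribute of T1, so T1 ∩ T2 → T1. The join is lossless.

Yes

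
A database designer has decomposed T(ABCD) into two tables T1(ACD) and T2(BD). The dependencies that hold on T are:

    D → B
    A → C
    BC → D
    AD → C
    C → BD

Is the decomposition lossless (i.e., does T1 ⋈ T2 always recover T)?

Yes

Common attributes: T1 ∩ T2 = {D}.
Closure of {D}: D → B applies, adding B. So (D)⁺ = {BD}.
This closure contains every attribute of T2, so T1 ∩ T2 → T2. The join is lossless.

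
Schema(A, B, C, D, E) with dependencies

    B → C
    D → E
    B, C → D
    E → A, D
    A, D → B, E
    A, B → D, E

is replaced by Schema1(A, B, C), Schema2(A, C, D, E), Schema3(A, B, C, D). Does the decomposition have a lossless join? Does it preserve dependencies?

Lossless test (chase): Rows 2 and 3 agree on D; apply D→E and equate their E entries. Rows 1 and 3 agree on B, C; apply B, C→D and equate their D entries. Rows 1 and 2 agree on A, D; apply A, D→B, E and equate their B, E entries. Row 1 is now all distinguished symbols — the join is lossless.
Dependency preservation: A, D → B, E; A, B → D, E are not contained in any single fragment, but the restricted closure of each left-hand side across the fragments still reaches the right-hand side; the remaining FDs each lie inside some fragment. All dependencies are preserved.

lossless and dependency-preserving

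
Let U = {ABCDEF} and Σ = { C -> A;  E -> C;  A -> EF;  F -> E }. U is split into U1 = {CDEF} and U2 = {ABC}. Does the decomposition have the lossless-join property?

No

Common attributes: U1 ∩ U2 = {C}.
Closure of {C}: C → A applies, adding A; A → EF applies, adding EF. So (C)⁺ = {ACEF}.
The closure contains neither all of U1 = {CDEF} nor all of U2 = {ABC}, so the common attributes are not a superkey of either fragment. The join is lossy.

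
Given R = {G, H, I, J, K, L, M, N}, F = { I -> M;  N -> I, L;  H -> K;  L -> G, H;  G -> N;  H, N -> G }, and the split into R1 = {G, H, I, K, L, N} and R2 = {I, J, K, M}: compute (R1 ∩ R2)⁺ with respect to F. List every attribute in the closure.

R1 ∩ R2 = {I, K}.
I → M applies, adding M
Closure: {I, K, M}.

I, K, M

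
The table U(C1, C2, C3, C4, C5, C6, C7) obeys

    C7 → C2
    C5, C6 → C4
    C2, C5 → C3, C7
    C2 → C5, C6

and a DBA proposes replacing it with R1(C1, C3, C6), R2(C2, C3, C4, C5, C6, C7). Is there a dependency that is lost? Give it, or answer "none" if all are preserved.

C7 → C2 lies within R2.
C5, C6 → C4 lies within R2.
C2, C5 → C3, C7 lies within R2.
C2 → C5, C6 lies within R2.
Every dependency is enforceable on the fragments, so the decomposition is dependency-preserving.

none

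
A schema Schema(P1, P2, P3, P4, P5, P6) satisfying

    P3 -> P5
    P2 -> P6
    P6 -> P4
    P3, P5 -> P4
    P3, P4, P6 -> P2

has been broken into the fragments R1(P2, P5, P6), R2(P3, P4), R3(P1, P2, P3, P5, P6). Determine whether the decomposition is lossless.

Yes

Chase test. Columns are P1, P2, P3, P4, P5, P6; row i has aⱼ where attribute j ∈ Ri, else bᵢⱼ.
Initial tableau (one row per fragment):
  row 1: b11 a2 b13 b14 a5 a6
  row 2: b21 b22 a3 a4 b25 b26
  row 3: a1 a2 a3 b34 a5 a6
Rows 2 and 3 agree on P3; apply P3→P5 and equate their P5 entries.
Rows 1 and 3 agree on P6; apply P6→P4 and equate their P4 entries.
Rows 2 and 3 agree on P3, P5; apply P3, P5→P4 and equate their P4 entries.
Row 3 is now all distinguished symbols — the join is lossless.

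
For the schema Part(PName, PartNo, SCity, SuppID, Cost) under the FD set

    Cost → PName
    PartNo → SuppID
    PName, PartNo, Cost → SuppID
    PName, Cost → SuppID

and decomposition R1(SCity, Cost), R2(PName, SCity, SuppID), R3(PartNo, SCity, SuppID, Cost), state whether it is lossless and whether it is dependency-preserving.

lossy and not dependency-preserving

Lossless test (chase): Rows 1 and 3 agree on Cost; apply Cost→PName and equate their PName entries. Rows 1 and 3 agree on PName, Cost; apply PName, Cost→SuppID and equate their SuppID entries. No row becomes fully distinguished — the join is lossy.
Dependency preservation: the restricted closure of {Cost} across the fragments never reaches {PName}, so Cost → PName cannot be enforced without a join — not preserved.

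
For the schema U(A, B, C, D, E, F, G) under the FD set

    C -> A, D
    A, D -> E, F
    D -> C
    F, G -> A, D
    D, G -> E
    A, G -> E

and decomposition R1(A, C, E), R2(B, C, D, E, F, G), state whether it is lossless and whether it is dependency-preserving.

Lossless test: (C, E)⁺ = {A, C, D, E, F}, which contains all of one fragment — lossless.
Dependency preservation: the restricted closure of {A, G} across the fragments never reaches {E}, so A, G → E cannot be enforced without a join — not preserved.

lossless but not dependency-preserving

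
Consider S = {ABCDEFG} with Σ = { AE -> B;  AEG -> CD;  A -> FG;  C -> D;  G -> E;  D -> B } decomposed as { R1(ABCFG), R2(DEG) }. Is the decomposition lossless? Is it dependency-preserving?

lossy and not dependency-preserving

Lossless test: (G)⁺ = {EG}, which is a superkey of neither fragment — lossy.
Dependency preservation: the restricted closure of {AEG} across the fragments never reaches {CD}, so AEG → CD cannot be enforced without a join — not preserved.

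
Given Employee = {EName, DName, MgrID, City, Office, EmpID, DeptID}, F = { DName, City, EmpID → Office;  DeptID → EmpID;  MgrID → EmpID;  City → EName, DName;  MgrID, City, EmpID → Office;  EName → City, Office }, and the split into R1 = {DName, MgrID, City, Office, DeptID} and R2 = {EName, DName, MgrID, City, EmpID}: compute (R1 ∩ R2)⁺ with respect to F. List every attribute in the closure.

EName, DName, MgrID, City, Office, EmpID

R1 ∩ R2 = {DName, MgrID, City}.
MgrID → EmpID applies, adding EmpID
City → EName, DName applies, adding EName
MgrID, City, EmpID → Office applies, adding Office
Closure: {EName, DName, MgrID, City, Office, EmpID}.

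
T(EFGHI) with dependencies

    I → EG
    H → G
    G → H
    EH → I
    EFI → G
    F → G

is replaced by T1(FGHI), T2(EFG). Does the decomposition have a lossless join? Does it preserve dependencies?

Lossless test: (FG)⁺ = {FGH}, which is a superkey of neither fragment — lossy.
Dependency preservation: the restricted closure of {I} across the fragments never reaches {EG}, so I → EG cannot be enforced without a join — not preserved.

lossy and not dependency-preserving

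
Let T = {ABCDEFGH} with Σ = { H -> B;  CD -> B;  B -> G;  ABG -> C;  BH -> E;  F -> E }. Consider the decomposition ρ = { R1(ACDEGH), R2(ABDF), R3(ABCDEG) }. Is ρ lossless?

Chase test. Columns are ABCDEFGH; row i has aⱼ where attribute j ∈ Ri, else bᵢⱼ.
Initial tableau (one row per fragment):
  row 1: a1 b12 a3 a4 a5 b16 a7 a8
  row 2: a1 a2 b23 a4 b25 a6 b27 b28
  row 3: a1 a2 a3 a4 a5 b36 a7 b38
Rows 1 and 3 agree on CD; apply CD→B and equate their B entries.
Rows 1 and 2 agree on B; apply B→G and equate their G entries.
Rows 1 and 2 agree on ABG; apply ABG→C and equate their C entries.
No row becomes fully distinguished — the join is lossy.

No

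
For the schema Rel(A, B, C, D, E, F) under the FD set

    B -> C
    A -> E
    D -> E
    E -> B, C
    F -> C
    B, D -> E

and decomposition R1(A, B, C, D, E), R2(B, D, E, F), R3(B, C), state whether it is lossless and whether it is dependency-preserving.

lossy and not dependency-preserving

Lossless test (chase): Rows 1 and 2 agree on B; apply B→C and equate their C entries. No row becomes fully distinguished — the join is lossy.
Dependency preservation: the restricted closure of {F} across the fragments never reaches {C}, so F → C cannot be enforced without a join — not preserved.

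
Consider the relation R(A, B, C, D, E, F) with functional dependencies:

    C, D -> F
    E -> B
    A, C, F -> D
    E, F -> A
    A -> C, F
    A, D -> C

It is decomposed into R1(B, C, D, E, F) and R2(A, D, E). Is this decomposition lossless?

No

Common attributes: R1 ∩ R2 = {D, E}.
Closure of {D, E}: E → B applies, adding B. So (D, E)⁺ = {B, D, E}.
The closure contains neither all of R1 = {B, C, D, E, F} nor all of R2 = {A, D, E}, so the common attributes are not a superkey of either fragment. The join is lossy.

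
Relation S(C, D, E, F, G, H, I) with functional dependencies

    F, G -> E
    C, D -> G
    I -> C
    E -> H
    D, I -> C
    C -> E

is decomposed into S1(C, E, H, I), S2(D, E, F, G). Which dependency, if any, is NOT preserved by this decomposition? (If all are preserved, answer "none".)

C, D -> G

Check C, D → G: no single fragment contains all of {C, D, G}, and the restricted closure of {C, D} across the fragments never reaches {G}.
F, G → E is preserved.
I → C is preserved.
E → H is preserved.
D, I → C is preserved.
C → E is preserved.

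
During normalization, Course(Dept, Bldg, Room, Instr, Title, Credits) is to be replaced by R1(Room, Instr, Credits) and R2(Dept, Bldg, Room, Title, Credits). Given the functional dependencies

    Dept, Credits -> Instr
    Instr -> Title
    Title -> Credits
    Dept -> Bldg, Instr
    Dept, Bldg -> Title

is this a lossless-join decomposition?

Common attributes: R1 ∩ R2 = {Room, Credits}.
No dependency enlarges {Room, Credits}, so (Room, Credits)⁺ = {Room, Credits}.
The closure contains neither all of R1 = {Room, Instr, Credits} nor all of R2 = {Dept, Bldg, Room, Title, Credits}, so the common attributes are not a superkey of either fragment. The join is lossy.

No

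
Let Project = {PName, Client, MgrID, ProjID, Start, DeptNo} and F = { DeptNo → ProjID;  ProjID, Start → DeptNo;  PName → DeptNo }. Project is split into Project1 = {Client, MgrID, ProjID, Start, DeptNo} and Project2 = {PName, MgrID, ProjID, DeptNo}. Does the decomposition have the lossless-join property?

No

Common attributes: Project1 ∩ Project2 = {MgrID, ProjID, DeptNo}.
No dependency enlarges {MgrID, ProjID, DeptNo}, so (MgrID, ProjID, DeptNo)⁺ = {MgrID, ProjID, DeptNo}.
The closure contains neither all of Project1 = {Client, MgrID, ProjID, Start, DeptNo} nor all of Project2 = {PName, MgrID, ProjID, DeptNo}, so the common attributes are not a superkey of either fragment. The join is lossy.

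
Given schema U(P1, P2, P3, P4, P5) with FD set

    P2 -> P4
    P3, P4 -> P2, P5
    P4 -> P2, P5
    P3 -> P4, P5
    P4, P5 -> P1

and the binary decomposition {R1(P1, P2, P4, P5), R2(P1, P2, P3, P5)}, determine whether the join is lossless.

Common attributes: R1 ∩ R2 = {P1, P2, P5}.
Closure of {P1, P2, P5}: P2 → P4 applies, adding P4. So (P1, P2, P5)⁺ = {P1, P2, P4, P5}.
This closure contains every attribute of R1, so R1 ∩ R2 → R1. The join is lossless.

Yes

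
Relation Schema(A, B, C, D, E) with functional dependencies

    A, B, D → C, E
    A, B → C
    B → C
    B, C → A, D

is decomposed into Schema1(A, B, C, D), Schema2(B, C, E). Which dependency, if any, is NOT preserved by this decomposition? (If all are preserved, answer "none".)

none

A, B, D → C, E: restricted closure across fragments reaches C, E.
A, B → C lies within Schema1.
B → C lies within Schema1.
B, C → A, D lies within Schema1.
Every dependency is enforceable on the fragments, so the decomposition is dependency-preserving.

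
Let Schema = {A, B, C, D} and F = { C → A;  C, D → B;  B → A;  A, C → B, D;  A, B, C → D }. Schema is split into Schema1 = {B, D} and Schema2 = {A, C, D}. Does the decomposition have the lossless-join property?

No

Common attributes: Schema1 ∩ Schema2 = {D}.
No dependency enlarges {D}, so (D)⁺ = {D}.
The closure contains neither all of Schema1 = {B, D} nor all of Schema2 = {A, C, D}, so the common attributes are not a superkey of either fragment. The join is lossy.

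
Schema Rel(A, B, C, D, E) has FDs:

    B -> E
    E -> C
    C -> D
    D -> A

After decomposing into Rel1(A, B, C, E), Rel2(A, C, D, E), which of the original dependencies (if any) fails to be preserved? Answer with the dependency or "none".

none

B → E lies within Rel1.
E → C lies within Rel1.
C → D lies within Rel2.
D → A lies within Rel2.
Every dependency is enforceable on the fragments, so the decomposition is dependency-preserving.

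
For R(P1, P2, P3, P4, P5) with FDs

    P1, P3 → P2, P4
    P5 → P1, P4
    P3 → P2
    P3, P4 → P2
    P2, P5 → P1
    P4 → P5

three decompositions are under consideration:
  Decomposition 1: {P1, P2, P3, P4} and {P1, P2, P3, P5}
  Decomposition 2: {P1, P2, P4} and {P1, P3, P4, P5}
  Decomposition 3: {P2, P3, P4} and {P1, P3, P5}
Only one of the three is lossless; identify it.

Decomposition 1: common = {P1, P2, P3}, closure = {P1, P2, P3, P4, P5} → lossless.
Decomposition 2: common = {P1, P4}, closure = {P1, P4, P5} → lossy.
Decomposition 3: common = {P3}, closure = {P2, P3} → lossy.

Decomposition 1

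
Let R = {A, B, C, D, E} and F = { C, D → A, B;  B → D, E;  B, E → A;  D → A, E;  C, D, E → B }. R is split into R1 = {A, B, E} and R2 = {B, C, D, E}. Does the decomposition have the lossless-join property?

Common attributes: R1 ∩ R2 = {B, E}.
Closure of {B, E}: B → D, E applies, adding D; B, E → A applies, adding A. So (B, E)⁺ = {A, B, D, E}.
This closure contains every attribute of R1, so R1 ∩ R2 → R1. The join is lossless.

Yes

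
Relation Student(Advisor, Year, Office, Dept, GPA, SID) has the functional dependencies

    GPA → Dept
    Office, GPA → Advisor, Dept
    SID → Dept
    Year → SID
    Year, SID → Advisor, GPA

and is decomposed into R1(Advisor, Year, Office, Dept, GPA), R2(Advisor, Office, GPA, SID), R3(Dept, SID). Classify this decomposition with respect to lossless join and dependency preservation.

lossy and not dependency-preserving

Lossless test (chase): Rows 1 and 2 agree on GPA; apply GPA→Dept and equate their Dept entries. No row becomes fully distinguished — the join is lossy.
Dependency preservation: the restricted closure of {Year} across the fragments never reaches {SID}, so Year → SID cannot be enforced without a join — not preserved.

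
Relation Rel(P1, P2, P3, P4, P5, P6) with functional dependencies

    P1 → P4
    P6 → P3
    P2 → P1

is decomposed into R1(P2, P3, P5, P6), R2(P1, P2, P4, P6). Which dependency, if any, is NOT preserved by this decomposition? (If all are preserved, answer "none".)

P1 → P4 lies within R2.
P6 → P3 lies within R1.
P2 → P1 lies within R2.
Every dependency is enforceable on the fragments, so the decomposition is dependency-preserving.

none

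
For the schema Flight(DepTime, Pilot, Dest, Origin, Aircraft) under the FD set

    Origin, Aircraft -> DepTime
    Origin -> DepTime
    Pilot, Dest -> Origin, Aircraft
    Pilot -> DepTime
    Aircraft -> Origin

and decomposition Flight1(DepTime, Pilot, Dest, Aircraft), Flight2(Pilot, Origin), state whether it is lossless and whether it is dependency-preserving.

lossy and not dependency-preserving

Lossless test: (Pilot)⁺ = {DepTime, Pilot}, which is a superkey of neither fragment — lossy.
Dependency preservation: the restricted closure of {Origin} across the fragments never reaches {DepTime}, so Origin → DepTime cannot be enforced without a join — not preserved.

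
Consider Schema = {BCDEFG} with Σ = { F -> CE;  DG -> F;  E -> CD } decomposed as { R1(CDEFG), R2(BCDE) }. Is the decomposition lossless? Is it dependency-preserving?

Lossless test: (CDE)⁺ = {CDE}, which is a superkey of neither fragment — lossy.
Dependency preservation: every FD's attributes lie within a single fragment, so each can be enforced locally — preserved.

lossy but dependency-preserving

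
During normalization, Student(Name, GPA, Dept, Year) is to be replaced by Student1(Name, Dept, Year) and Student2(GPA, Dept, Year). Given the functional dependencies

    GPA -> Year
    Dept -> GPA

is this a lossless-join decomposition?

Yes

Common attributes: Student1 ∩ Student2 = {Dept, Year}.
Closure of {Dept, Year}: Dept → GPA applies, adding GPA. So (Dept, Year)⁺ = {GPA, Dept, Year}.
This closure contains every attribute of Student2, so Student1 ∩ Student2 → Student2. The join is lossless.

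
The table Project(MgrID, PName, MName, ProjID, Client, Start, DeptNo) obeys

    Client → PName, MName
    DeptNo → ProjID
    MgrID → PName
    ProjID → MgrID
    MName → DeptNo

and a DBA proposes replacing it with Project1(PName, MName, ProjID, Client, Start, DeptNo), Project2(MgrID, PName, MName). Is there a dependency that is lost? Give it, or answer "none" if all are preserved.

ProjID → MgrID

Check ProjID → MgrID: no single fragment contains all of {MgrID, ProjID}, and the restricted closure of {ProjID} across the fragments never reaches {MgrID}.
Client → PName, MName is preserved.
DeptNo → ProjID is preserved.
MgrID → PName is preserved.
MName → DeptNo is preserved.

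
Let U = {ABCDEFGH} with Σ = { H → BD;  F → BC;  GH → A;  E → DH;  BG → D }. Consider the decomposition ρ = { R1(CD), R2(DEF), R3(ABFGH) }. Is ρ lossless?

No

Chase test. Columns are ABCDEFGH; row i has aⱼ where attribute j ∈ Ri, else bᵢⱼ.
Initial tableau (one row per fragment):
  row 1: b11 b12 a3 a4 b15 b16 b17 b18
  row 2: b21 b22 b23 a4 a5 a6 b27 b28
  row 3: a1 a2 b33 b34 b35 a6 a7 a8
Rows 2 and 3 agree on F; apply F→BC and equate their BC entries.
No row becomes fully distinguished — the join is lossy.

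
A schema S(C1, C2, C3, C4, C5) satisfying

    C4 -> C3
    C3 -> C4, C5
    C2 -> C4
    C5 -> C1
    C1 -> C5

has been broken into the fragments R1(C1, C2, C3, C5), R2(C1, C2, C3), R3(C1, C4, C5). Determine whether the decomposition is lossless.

Chase test. Columns are C1, C2, C3, C4, C5; row i has aⱼ where attribute j ∈ Ri, else bᵢⱼ.
Initial tableau (one row per fragment):
  row 1: a1 a2 a3 b14 a5
  row 2: a1 a2 a3 b24 b25
  row 3: a1 b32 b33 a4 a5
Rows 1 and 2 agree on C3; apply C3→C4, C5 and equate their C4, C5 entries.
No row becomes fully distinguished — the join is lossy.

No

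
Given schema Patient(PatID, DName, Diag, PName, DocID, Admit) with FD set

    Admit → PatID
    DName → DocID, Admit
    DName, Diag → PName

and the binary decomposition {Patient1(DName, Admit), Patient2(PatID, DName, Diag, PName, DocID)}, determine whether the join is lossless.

Yes

Common attributes: Patient1 ∩ Patient2 = {DName}.
Closure of {DName}: DName → DocID, Admit applies, adding DocID, Admit; Admit → PatID applies, adding PatID. So (DName)⁺ = {PatID, DName, DocID, Admit}.
This closure contains every attribute of Patient1, so Patient1 ∩ Patient2 → Patient1. The join is lossless.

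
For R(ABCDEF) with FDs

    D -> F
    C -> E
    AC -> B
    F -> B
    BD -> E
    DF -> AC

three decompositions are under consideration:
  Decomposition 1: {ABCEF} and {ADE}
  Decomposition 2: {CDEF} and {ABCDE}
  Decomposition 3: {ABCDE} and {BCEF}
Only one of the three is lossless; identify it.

Decomposition 1: common = {AE}, closure = {AE} → lossy.
Decomposition 2: common = {CDE}, closure = {ABCDEF} → lossless.
Decomposition 3: common = {BCE}, closure = {BCE} → lossy.

Decomposition 2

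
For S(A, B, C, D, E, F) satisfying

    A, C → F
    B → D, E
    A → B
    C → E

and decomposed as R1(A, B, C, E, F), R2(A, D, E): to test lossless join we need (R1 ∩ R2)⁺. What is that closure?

R1 ∩ R2 = {A, E}.
A → B applies, adding B
B → D, E applies, adding D
Closure: {A, B, D, E}.

A, B, D, E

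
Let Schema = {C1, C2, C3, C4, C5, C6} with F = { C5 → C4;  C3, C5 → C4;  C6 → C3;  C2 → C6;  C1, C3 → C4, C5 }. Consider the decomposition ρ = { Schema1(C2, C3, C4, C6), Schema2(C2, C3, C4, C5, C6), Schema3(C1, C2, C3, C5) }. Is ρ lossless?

Yes

Chase test. Columns are C1, C2, C3, C4, C5, C6; row i has aⱼ where attribute j ∈ Schemai, else bᵢⱼ.
Initial tableau (one row per fragment):
  row 1: b11 a2 a3 a4 b15 a6
  row 2: b21 a2 a3 a4 a5 a6
  row 3: a1 a2 a3 b34 a5 b36
Rows 2 and 3 agree on C5; apply C5→C4 and equate their C4 entries.
Rows 1 and 3 agree on C2; apply C2→C6 and equate their C6 entries.
Row 3 is now all distinguished symbols — the join is lossless.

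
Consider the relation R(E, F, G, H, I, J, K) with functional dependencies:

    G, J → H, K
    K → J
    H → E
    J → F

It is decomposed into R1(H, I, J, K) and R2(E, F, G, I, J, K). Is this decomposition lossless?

No

Common attributes: R1 ∩ R2 = {I, J, K}.
Closure of {I, J, K}: J → F applies, adding F. So (I, J, K)⁺ = {F, I, J, K}.
The closure contains neither all of R1 = {H, I, J, K} nor all of R2 = {E, F, G, I, J, K}, so the common attributes are not a superkey of either fragment. The join is lossy.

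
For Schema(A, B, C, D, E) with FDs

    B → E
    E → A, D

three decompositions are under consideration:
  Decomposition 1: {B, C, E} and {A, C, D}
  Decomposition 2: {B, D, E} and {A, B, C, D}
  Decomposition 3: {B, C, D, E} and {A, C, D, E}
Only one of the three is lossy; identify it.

Decomposition 1

Decomposition 1: common = {C}, closure = {C} → lossy.
Decomposition 2: common = {B, D}, closure = {A, B, D, E} → lossless.
Decomposition 3: common = {C, D, E}, closure = {A, C, D, E} → lossless.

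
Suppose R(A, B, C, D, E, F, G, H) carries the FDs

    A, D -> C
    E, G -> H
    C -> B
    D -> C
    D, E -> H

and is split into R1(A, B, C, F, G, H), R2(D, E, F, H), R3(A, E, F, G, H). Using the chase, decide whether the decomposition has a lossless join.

Chase test. Columns are A, B, C, D, E, F, G, H; row i has aⱼ where attribute j ∈ Ri, else bᵢⱼ.
Initial tableau (one row per fragment):
  row 1: a1 a2 a3 b14 b15 a6 a7 a8
  row 2: b21 b22 b23 a4 a5 a6 b27 a8
  row 3: a1 b32 b33 b34 a5 a6 a7 a8
No row becomes fully distinguished — the join is lossy.

No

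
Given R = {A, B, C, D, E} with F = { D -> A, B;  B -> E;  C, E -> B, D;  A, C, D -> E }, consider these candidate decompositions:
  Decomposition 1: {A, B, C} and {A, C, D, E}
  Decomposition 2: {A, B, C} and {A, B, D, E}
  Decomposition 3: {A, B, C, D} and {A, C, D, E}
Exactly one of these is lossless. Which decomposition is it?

Decomposition 1: common = {A, C}, closure = {A, C} → lossy.
Decomposition 2: common = {A, B}, closure = {A, B, E} → lossy.
Decomposition 3: common = {A, C, D}, closure = {A, B, C, D, E} → lossless.

Decomposition 3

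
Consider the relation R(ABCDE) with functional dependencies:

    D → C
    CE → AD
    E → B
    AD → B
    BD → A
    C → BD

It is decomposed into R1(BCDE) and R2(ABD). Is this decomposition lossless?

Yes

Common attributes: R1 ∩ R2 = {BD}.
Closure of {BD}: D → C applies, adding C; BD → A applies, adding A. So (BD)⁺ = {ABCD}.
This closure contains every attribute of R2, so R1 ∩ R2 → R2. The join is lossless.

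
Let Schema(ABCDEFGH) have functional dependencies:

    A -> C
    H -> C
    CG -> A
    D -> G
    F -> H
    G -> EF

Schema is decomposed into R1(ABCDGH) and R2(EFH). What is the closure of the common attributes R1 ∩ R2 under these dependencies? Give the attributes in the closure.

CH

R1 ∩ R2 = {H}.
H → C applies, adding C
Closure: {CH}.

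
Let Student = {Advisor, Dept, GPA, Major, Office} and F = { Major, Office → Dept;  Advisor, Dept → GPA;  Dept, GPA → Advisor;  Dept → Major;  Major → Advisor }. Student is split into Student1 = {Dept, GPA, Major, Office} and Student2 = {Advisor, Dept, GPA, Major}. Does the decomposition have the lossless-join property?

Yes

Common attributes: Student1 ∩ Student2 = {Dept, GPA, Major}.
Closure of {Dept, GPA, Major}: Dept, GPA → Advisor applies, adding Advisor. So (Dept, GPA, Major)⁺ = {Advisor, Dept, GPA, Major}.
This closure contains every attribute of Student2, so Student1 ∩ Student2 → Student2. The join is lossless.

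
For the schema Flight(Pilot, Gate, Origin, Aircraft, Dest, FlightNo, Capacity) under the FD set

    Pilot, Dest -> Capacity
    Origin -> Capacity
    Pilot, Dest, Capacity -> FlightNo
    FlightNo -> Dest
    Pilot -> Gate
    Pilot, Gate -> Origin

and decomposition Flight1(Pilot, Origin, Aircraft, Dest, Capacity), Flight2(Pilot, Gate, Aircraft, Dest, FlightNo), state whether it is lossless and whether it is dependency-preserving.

Lossless test: (Pilot, Aircraft, Dest)⁺ = {Pilot, Gate, Origin, Aircraft, Dest, FlightNo, Capacity}, which contains all of one fragment — lossless.
Dependency preservation: Pilot, Dest, Capacity → FlightNo; Pilot, Gate → Origin are not contained in any single fragment, but the restricted closure of each left-hand side across the fragments still reaches the right-hand side; the remaining FDs each lie inside some fragment. All dependencies are preserved.

lossless and dependency-preserving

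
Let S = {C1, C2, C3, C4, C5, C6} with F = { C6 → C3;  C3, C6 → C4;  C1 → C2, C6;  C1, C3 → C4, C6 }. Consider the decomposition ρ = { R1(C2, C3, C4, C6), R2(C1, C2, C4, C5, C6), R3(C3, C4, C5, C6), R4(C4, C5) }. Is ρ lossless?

Chase test. Columns are C1, C2, C3, C4, C5, C6; row i has aⱼ where attribute j ∈ Ri, else bᵢⱼ.
Initial tableau (one row per fragment):
  row 1: b11 a2 a3 a4 b15 a6
  row 2: a1 a2 b23 a4 a5 a6
  row 3: b31 b32 a3 a4 a5 a6
  row 4: b41 b42 b43 a4 a5 b46
Rows 1 and 2 agree on C6; apply C6→C3 and equate their C3 entries.
Row 2 is now all distinguished symbols — the join is lossless.

Yes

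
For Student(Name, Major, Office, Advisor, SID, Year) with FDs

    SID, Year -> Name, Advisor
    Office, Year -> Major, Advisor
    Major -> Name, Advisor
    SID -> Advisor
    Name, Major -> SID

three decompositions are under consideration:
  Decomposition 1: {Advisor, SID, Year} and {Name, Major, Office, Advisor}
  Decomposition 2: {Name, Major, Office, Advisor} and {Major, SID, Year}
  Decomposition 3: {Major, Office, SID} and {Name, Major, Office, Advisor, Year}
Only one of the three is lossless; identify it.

Decomposition 3

Decomposition 1: common = {Advisor}, closure = {Advisor} → lossy.
Decomposition 2: common = {Major}, closure = {Name, Major, Advisor, SID} → lossy.
Decomposition 3: common = {Major, Office}, closure = {Name, Major, Office, Advisor, SID} → lossless.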